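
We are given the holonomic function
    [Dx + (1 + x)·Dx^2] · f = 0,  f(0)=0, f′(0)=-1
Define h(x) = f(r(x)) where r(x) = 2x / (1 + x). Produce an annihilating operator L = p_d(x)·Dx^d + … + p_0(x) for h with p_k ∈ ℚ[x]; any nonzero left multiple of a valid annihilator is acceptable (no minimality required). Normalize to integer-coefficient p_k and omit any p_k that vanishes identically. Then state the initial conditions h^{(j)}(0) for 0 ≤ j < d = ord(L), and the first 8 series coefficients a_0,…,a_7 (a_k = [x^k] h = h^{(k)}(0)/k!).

L = (4 + 6·x)·Dx + (1 + 4·x + 3·x^2)·Dx^2  (order 2).
h: a_k = 0, -2, 4, -26/3, 20, -242/5, 364/3, -2186/7, …
ICs: h(0) = 0, h′(0) = -2.

f: a_k = 0, -1, 1/2, -1/3, 1/4, -1/5, 1/6, -1/7, …
Change of var in L_f (x↦r) gives L₀.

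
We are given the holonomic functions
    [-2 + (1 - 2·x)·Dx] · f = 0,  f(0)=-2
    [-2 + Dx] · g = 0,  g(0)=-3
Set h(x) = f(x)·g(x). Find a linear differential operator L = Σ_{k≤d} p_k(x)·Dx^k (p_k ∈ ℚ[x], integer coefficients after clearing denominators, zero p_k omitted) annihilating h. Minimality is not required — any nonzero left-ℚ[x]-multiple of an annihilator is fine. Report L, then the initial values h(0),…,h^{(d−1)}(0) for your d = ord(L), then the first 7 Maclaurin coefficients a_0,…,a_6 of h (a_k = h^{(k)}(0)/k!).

f: a_k = -2, -4, -8, -16, -32, -64, -128, …
g: a_k = -3, -6, -6, -4, -2, -4/5, -4/15, …
Product ⇒ symmetric product L₀, ord ≤ 1.
L = (4 - 4·x) + (-1 + 2·x)·Dx  (order 1).
h: a_k = 6, 24, 60, 128, 260, 2608/5, 15656/15, …
ICs: h(0) = 6.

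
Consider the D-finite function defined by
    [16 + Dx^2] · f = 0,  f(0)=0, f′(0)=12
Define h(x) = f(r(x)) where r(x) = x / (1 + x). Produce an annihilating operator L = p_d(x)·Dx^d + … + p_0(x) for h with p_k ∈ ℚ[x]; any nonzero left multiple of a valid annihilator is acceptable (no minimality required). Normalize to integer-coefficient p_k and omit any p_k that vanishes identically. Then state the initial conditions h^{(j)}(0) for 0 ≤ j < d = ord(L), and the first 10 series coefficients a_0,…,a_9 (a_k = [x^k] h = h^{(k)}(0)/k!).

f: a_k = 0, 12, 0, -32, 0, 128/5, 0, -1024/105, 0, 2048/945, …
Substitute x→r, Dx→(1/r')Dx; clear ⇒ L₀.
L = 16 + (2 + 6·x + 6·x^2 + 2·x^3)·Dx + (1 + 4·x + 6·x^2 + 4·x^3 + x^4)·Dx^2  (order 2).
h: a_k = 0, 12, -12, -20, 84, -772/5, 180, -9844/105, -2516/15, 120412/189, …
ICs: h(0) = 0, h′(0) = 12.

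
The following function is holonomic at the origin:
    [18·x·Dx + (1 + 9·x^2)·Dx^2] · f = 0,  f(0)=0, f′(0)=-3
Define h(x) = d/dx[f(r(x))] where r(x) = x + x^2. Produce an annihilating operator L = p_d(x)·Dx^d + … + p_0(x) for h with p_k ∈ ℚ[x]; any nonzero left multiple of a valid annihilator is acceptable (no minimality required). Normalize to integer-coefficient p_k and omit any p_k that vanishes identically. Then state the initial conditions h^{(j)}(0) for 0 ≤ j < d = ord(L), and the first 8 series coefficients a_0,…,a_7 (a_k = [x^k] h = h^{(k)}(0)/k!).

f: a_k = 0, -3, 0, 9, 0, -243/5, 0, 2187/7, …
Substitute x→r, Dx→(1/r')Dx; clear ⇒ L₀.
Derive L from L₀ (diff closure).
L = (-2 + 18·x + 72·x^2 + 108·x^3 + 54·x^4) + (1 + 2·x + 9·x^2 + 36·x^3 + 45·x^4 + 18·x^5)·Dx  (order 1).
h: a_k = -3, -6, 27, 108, -108, -1404, -1215, 13608, …
ICs: h(0) = -3.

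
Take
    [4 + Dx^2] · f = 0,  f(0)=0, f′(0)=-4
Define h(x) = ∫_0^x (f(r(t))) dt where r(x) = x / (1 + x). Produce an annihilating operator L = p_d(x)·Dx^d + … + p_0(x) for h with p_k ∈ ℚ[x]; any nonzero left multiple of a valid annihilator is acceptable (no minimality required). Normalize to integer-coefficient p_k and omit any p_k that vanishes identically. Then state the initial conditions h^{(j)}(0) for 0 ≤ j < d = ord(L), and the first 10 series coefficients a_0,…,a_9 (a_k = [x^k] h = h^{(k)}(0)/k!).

L = 4·Dx + (2 + 6·x + 6·x^2 + 2·x^3)·Dx^2 + (1 + 4·x + 6·x^2 + 4·x^3 + x^4)·Dx^3  (order 3).
h: a_k = 0, 0, -2, 4/3, -1/3, -4/5, 86/45, -20/7, 2209/630, -1516/405, …
ICs: h(0) = 0, h′(0) = 0, h′′(0) = -4.

f: a_k = 0, -4, 0, 8/3, 0, -8/15, 0, 16/315, 0, -8/2835, …
h₀=f(r): pull back L_f along r ⇒ L₀.
∫: right-multiply L₀ by Dx.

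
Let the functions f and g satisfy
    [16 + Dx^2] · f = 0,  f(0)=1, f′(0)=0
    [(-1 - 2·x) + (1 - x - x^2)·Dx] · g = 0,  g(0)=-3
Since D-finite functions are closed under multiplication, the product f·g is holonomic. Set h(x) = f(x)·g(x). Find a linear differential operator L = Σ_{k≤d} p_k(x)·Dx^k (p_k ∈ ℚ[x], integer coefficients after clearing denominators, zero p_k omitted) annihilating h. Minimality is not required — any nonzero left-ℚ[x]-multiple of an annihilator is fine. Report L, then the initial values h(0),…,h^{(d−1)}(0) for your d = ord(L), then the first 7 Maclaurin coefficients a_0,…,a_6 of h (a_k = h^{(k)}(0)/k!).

L = (-14 + 16·x + 16·x^2) + (2 + 4·x)·Dx + (-1 + x + x^2)·Dx^2  (order 2).
h: a_k = -3, -3, 18, 15, 1, 16, 511/15, …
ICs: h(0) = -3, h′(0) = -3.

f: a_k = 1, 0, -8, 0, 32/3, 0, -256/45, …
g: a_k = -3, -3, -6, -9, -15, -24, -39, …
L₀ := L_f ⊗_s L_g (sym. prod.), ord ≤ 2.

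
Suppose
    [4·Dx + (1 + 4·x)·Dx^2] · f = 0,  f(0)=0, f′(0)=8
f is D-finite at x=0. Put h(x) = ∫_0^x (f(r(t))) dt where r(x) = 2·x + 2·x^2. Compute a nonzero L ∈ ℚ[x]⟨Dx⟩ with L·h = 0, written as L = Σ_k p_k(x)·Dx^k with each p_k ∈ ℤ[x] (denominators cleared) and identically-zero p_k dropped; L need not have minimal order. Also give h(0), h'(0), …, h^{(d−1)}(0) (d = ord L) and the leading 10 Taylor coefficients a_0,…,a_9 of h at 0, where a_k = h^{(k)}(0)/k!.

L = (6 + 16·x + 16·x^2)·Dx^2 + (1 + 10·x + 24·x^2 + 16·x^3)·Dx^3  (order 3).
h: a_k = 0, 0, 8, -16, 160/3, -1088/5, 14848/15, -33792/7, 173056/7, -1181696/9, …
ICs: h(0) = 0, h′(0) = 0, h′′(0) = 16.

f: a_k = 0, 8, -16, 128/3, -128, 2048/5, -4096/3, 32768/7, -16384, 524288/9, …
f∘r: x↦r, Dx↦Dx/r' in L_f ⇒ L₀.
h=∫h₀ ⇒ L = L₀·Dx.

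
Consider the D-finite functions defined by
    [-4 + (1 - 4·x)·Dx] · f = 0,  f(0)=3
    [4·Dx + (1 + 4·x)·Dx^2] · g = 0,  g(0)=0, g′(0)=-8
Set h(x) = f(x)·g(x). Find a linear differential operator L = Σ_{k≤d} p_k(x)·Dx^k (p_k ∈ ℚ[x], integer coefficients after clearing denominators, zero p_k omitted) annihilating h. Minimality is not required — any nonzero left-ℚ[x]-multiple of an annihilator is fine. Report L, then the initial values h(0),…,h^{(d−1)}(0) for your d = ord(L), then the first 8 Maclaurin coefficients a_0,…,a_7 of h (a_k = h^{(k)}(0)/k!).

L = 16 + (4 + 48·x)·Dx + (-1 + 16·x^2)·Dx^2  (order 2).
h: a_k = 0, -24, -48, -320, -896, -24064/5, -75776/5, -2613248/35, …
ICs: h(0) = 0, h′(0) = -24.

f: a_k = 3, 12, 48, 192, 768, 3072, 12288, 49152, …
g: a_k = 0, -8, 16, -128/3, 128, -2048/5, 4096/3, -32768/7, …
L₀ := L_f ⊗_s L_g (sym. prod.), ord ≤ 2.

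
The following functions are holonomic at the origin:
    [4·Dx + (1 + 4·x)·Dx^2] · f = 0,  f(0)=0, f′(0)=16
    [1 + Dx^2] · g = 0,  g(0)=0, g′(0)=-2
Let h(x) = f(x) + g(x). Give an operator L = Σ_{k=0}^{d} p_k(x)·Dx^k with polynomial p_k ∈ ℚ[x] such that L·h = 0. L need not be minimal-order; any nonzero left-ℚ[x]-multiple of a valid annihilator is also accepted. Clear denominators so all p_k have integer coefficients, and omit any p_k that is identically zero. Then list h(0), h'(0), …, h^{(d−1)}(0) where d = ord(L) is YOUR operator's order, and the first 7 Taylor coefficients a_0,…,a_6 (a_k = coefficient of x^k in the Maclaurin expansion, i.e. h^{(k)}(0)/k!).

f: a_k = 0, 16, -32, 256/3, -256, 4096/5, -8192/3, …
g: a_k = 0, -2, 0, 1/3, 0, -1/60, 0, …
Sum ⇒ L₀ = lclm(L_f,L_g) in ℚ(x)⟨Dx⟩.
L = (388 + 32·x + 64·x^2)·Dx + (33 + 140·x + 48·x^2 + 64·x^3)·Dx^2 + (388 + 32·x + 64·x^2)·Dx^3 + (33 + 140·x + 48·x^2 + 64·x^3)·Dx^4  (order 4).
h: a_k = 0, 14, -32, 257/3, -256, 49151/60, -8192/3, …
ICs: h(0) = 0, h′(0) = 14, h′′(0) = -64, h′′′(0) = 514.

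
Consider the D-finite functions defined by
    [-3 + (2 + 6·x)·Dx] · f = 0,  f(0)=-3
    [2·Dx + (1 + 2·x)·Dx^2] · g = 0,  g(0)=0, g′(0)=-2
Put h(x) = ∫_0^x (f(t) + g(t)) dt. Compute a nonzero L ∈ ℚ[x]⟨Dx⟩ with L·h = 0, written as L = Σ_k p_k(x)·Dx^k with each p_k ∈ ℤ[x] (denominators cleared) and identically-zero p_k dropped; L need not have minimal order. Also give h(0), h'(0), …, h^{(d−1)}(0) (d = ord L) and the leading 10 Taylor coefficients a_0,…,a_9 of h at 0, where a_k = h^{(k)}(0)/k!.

f: a_k = -3, -9/2, 27/8, -81/16, 1215/128, -5103/256, 45927/1024, -216513/2048, 8444007/32768, -42220035/65536, …
g: a_k = 0, -2, 2, -8/3, 4, -32/5, 32/3, -128/7, 32, -512/9, …
Weyl lclm of L_f,L_g ⇒ L₀ (ord ≤ 3).
∫: right-multiply L₀ by Dx.
L = (-6 + 36·x)·Dx^2 + (5 + 84·x + 180·x^2)·Dx^3 + (2 + 22·x + 72·x^2 + 72·x^3)·Dx^4  (order 4).
h: a_k = 0, -3, -13/4, 43/24, -371/192, 1727/640, -33707/7680, 170549/21504, -1777735/114688, 9492583/294912, …
ICs: h(0) = 0, h′(0) = -3, h′′(0) = -13/2, h′′′(0) = 43/4.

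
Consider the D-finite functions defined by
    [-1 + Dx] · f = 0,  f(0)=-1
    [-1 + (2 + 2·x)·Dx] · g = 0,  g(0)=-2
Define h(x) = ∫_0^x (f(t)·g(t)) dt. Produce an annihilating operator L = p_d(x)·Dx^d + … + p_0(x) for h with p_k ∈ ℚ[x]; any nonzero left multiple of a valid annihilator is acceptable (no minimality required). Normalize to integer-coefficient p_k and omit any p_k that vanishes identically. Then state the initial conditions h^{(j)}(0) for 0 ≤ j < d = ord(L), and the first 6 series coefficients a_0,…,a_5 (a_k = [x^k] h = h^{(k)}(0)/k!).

L = (-3 - 2·x)·Dx + (2 + 2·x)·Dx^2  (order 2).
h: a_k = 0, 2, 3/2, 7/12, 17/96, 11/320, …
ICs: h(0) = 0, h′(0) = 2.

f: a_k = -1, -1, -1/2, -1/6, -1/24, -1/120, …
g: a_k = -2, -1, 1/4, -1/8, 5/64, -7/128, …
h₀=f·g: eliminate ⇒ L₀, order ≤ 1·1.
∫: right-multiply L₀ by Dx.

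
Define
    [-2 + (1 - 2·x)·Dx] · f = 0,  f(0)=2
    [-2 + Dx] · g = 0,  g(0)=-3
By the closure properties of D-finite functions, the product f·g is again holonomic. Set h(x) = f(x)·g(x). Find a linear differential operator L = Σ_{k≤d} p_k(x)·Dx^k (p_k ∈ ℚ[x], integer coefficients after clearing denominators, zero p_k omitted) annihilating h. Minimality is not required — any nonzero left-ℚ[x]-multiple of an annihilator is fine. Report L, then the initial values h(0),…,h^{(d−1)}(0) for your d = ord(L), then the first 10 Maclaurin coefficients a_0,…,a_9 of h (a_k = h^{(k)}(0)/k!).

L = (4 - 4·x) + (-1 + 2·x)·Dx  (order 1).
h: a_k = -6, -24, -60, -128, -260, -2608/5, -15656/15, -43840/21, -438404/105, -1578256/189, …
ICs: h(0) = -6.

f: a_k = 2, 4, 8, 16, 32, 64, 128, 256, 512, 1024, …
g: a_k = -3, -6, -6, -4, -2, -4/5, -4/15, -8/105, -2/105, -4/945, …
Sym-product of L_f,L_g gives L₀ (≤ ord 1).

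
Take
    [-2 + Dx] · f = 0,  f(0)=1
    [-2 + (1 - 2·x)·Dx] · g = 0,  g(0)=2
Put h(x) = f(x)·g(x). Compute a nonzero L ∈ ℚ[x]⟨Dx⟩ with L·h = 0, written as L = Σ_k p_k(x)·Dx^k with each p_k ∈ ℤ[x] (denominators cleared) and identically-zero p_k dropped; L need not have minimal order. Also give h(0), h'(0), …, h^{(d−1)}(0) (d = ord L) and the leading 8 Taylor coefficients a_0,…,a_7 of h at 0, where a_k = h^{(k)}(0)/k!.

L = (4 - 4·x) + (-1 + 2·x)·Dx  (order 1).
h: a_k = 2, 8, 20, 128/3, 260/3, 2608/15, 15656/45, 43840/63, …
ICs: h(0) = 2.

f: a_k = 1, 2, 2, 4/3, 2/3, 4/15, 4/45, 8/315, …
g: a_k = 2, 4, 8, 16, 32, 64, 128, 256, …
f·g: L₀ = L_f ⊗_s L_g, ord ≤ 1·1.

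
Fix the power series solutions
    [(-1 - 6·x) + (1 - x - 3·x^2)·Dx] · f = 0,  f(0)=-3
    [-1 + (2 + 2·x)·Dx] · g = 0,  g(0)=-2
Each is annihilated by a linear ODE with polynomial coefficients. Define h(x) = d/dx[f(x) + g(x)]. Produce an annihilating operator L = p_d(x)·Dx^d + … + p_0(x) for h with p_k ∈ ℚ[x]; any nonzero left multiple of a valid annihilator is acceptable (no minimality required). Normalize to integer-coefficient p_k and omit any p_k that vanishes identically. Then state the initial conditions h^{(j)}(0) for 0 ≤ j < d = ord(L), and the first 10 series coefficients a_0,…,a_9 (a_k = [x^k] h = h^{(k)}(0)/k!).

f: a_k = -3, -3, -12, -21, -57, -120, -291, -651, -1524, -3477, …
g: a_k = -2, -1, 1/4, -1/8, 5/64, -7/128, 21/512, -33/1024, 429/16384, -715/32768, …
h₀=f+g: left-lcm gives L₀, ord ≤ 2.
Derive L from L₀ (diff closure).
L = (-108 - 690·x - 1260·x^2 - 1620·x^3 - 810·x^4) + (-165 - 1476·x - 3819·x^2 - 6408·x^3 - 6345·x^4 - 2430·x^5)·Dx + (34 + 114·x + 134·x^2 - 378·x^3 - 1422·x^4 - 1530·x^5 - 540·x^6)·Dx^2  (order 2).
h: a_k = -4, -47/2, -507/8, -3643/16, -76835/128, -446913/256, -4666599/1024, -24968787/2048, -1025415459/32768, -5274980485/65536, …
ICs: h(0) = -4, h′(0) = -47/2.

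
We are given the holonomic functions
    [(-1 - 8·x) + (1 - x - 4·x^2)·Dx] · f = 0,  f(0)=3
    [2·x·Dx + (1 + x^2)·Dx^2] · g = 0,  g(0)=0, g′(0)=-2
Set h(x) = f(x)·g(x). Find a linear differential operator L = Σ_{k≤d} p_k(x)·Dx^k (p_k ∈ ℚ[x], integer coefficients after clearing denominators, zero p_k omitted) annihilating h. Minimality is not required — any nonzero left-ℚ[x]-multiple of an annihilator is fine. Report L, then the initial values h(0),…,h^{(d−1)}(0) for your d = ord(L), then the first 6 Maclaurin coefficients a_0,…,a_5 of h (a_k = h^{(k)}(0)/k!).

f: a_k = 3, 3, 15, 27, 87, 195, …
g: a_k = 0, -2, 0, 2/3, 0, -2/5, …
L₀ := L_f ⊗_s L_g (sym. prod.), ord ≤ 2.
L = (8 + 2·x + 24·x^2) + (2 + 14·x + 4·x^2 + 24·x^3)·Dx + (-1 + x + 3·x^2 + x^3 + 4·x^4)·Dx^2  (order 2).
h: a_k = 0, -6, -6, -28, -52, -826/5, …
ICs: h(0) = 0, h′(0) = -6.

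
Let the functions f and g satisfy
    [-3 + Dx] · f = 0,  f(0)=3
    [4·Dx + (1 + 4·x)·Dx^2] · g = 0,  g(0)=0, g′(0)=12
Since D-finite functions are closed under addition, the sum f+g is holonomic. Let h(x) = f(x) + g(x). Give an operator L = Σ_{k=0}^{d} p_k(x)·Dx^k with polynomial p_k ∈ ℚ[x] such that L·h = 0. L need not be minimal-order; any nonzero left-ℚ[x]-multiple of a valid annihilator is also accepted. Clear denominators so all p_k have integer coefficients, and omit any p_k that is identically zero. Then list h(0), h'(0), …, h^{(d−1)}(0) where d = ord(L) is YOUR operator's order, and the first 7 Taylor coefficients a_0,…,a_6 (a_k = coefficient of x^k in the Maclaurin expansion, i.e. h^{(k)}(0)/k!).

f: a_k = 3, 9, 27/2, 27/2, 81/8, 243/40, 243/80, …
g: a_k = 0, 12, -24, 64, -192, 3072/5, -2048, …
f+g: L₀ = lclm(L_f,L_g), ord ≤ 1+2.
L = (-132 - 144·x)·Dx + (23 - 72·x - 144·x^2)·Dx^2 + (7 + 40·x + 48·x^2)·Dx^3  (order 3).
h: a_k = 3, 21, -21/2, 155/2, -1455/8, 24819/40, -163597/80, …
ICs: h(0) = 3, h′(0) = 21, h′′(0) = -21.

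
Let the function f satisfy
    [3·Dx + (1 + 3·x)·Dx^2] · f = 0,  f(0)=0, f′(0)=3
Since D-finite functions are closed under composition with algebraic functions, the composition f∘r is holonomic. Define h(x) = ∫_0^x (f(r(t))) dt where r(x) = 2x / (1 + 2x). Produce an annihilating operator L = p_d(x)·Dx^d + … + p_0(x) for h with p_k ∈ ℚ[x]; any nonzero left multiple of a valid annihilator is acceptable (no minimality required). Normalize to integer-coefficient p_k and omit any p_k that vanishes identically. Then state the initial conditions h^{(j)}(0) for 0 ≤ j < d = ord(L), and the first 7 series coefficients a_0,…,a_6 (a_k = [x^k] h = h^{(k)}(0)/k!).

L = (10 + 32·x)·Dx^2 + (1 + 10·x + 16·x^2)·Dx^3  (order 3).
h: a_k = 0, 0, 3, -10, 42, -204, 5456/5, …
ICs: h(0) = 0, h′(0) = 0, h′′(0) = 6.

f: a_k = 0, 3, -9/2, 9, -81/4, 243/5, -243/2, …
Substitute x→r, Dx→(1/r')Dx; clear ⇒ L₀.
h=∫h₀ ⇒ L = L₀·Dx.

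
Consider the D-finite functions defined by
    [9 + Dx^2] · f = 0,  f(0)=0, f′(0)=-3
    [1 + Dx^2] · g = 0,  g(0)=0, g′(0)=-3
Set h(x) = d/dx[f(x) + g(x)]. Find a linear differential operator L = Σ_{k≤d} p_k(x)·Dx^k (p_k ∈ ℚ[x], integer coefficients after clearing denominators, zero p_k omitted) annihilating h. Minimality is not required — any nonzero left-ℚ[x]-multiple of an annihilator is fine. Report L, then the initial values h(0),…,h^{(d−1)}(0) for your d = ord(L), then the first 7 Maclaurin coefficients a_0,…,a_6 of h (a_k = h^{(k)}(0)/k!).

L = 9 + 10·Dx^2 + Dx^4  (order 4).
h: a_k = -6, 0, 15, 0, -41/4, 0, 73/24, …
ICs: h(0) = -6, h′(0) = 0, h′′(0) = 30, h′′′(0) = 0.

f: a_k = 0, -3, 0, 9/2, 0, -81/40, 0, …
g: a_k = 0, -3, 0, 1/2, 0, -1/40, 0, …
h₀=f+g: left-lcm gives L₀, ord ≤ 4.
Differentiate: ansatz ord ≤ ord L₀ ⇒ L.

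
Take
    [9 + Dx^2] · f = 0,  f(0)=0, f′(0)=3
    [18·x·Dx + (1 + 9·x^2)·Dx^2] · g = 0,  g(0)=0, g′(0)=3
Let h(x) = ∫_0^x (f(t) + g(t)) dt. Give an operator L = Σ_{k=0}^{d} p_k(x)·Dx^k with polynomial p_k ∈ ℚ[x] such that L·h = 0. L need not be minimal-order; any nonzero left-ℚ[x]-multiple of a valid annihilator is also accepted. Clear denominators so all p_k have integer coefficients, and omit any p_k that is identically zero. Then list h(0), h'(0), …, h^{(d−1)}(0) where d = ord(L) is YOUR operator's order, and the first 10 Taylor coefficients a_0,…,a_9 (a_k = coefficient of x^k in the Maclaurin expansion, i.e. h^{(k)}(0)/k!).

f: a_k = 0, 3, 0, -9/2, 0, 81/40, 0, -243/560, 0, 243/4480, …
g: a_k = 0, 3, 0, -9, 0, 243/5, 0, -2187/7, 0, 2187, …
Sum ⇒ L₀ = lclm(L_f,L_g) in ℚ(x)⟨Dx⟩.
h=∫₀ˣh₀: take L = L₀·Dx.
L = (-1782·x + 20412·x^3 + 13122·x^5)·Dx^2 + (-9 + 567·x^2 + 6561·x^4 + 6561·x^6)·Dx^3 + (-198·x + 2268·x^3 + 1458·x^5)·Dx^4 + (-1 + 63·x^2 + 729·x^4 + 729·x^6)·Dx^5  (order 5).
h: a_k = 0, 0, 3, 0, -27/8, 0, 135/16, 0, -25029/640, 0, …
ICs: h(0) = 0, h′(0) = 0, h′′(0) = 6, h′′′(0) = 0, h′′′′(0) = -81.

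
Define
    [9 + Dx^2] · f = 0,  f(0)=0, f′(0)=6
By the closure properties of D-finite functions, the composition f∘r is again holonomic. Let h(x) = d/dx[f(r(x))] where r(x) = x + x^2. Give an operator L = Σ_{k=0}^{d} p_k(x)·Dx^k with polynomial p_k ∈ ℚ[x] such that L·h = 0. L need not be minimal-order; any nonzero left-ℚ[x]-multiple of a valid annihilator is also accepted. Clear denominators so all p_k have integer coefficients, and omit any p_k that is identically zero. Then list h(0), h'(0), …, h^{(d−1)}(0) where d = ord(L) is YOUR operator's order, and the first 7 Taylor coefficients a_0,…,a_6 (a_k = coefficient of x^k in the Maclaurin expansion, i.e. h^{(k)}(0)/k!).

L = (21 + 72·x + 216·x^2 + 288·x^3 + 144·x^4) + (-6 - 12·x)·Dx + (1 + 4·x + 4·x^2)·Dx^2  (order 2).
h: a_k = 6, 12, -27, -108, -459/4, 135/2, 11097/40, …
ICs: h(0) = 6, h′(0) = 12.

f: a_k = 0, 6, 0, -9, 0, 81/20, 0, …
h₀=f(r): pull back L_f along r ⇒ L₀.
h=h₀': d/dx-closure on L₀ ⇒ L.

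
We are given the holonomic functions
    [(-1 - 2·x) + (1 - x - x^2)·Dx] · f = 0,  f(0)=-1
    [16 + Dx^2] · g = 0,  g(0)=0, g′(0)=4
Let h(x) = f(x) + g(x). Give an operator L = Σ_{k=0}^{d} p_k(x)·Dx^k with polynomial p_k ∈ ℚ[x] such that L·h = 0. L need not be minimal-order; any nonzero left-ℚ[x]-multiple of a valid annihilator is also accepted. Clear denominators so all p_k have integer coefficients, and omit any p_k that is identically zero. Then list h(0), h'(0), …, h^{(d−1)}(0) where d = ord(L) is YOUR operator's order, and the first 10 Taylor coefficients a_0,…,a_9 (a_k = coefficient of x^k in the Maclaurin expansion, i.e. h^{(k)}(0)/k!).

L = (272 + 384·x - 352·x^2 + 192·x^3 + 640·x^4 + 256·x^5) + (-160 + 368·x + 32·x^2 - 544·x^3 + 48·x^4 + 384·x^5 + 128·x^6)·Dx + (17 + 24·x - 22·x^2 + 12·x^3 + 40·x^4 + 16·x^5)·Dx^2 + (-10 + 23·x + 2·x^2 - 34·x^3 + 3·x^4 + 24·x^5 + 8·x^6)·Dx^3  (order 3).
h: a_k = -1, 3, -2, -41/3, -5, 8/15, -13, -7639/315, -34, -153877/2835, …
ICs: h(0) = -1, h′(0) = 3, h′′(0) = -4.

f: a_k = -1, -1, -2, -3, -5, -8, -13, -21, -34, -55, …
g: a_k = 0, 4, 0, -32/3, 0, 128/15, 0, -1024/315, 0, 2048/2835, …
Sum ⇒ L₀ = lclm(L_f,L_g) in ℚ(x)⟨Dx⟩.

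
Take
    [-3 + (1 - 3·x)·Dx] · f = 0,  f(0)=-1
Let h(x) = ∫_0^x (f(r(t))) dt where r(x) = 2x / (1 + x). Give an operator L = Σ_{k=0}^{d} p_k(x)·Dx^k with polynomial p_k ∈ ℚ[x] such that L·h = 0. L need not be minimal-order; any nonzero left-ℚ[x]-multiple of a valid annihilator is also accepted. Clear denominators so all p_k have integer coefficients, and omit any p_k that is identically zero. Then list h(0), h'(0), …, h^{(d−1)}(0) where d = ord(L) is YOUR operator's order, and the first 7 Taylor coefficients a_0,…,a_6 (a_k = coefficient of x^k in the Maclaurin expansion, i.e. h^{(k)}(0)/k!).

L = 6·Dx + (-1 + 4·x + 5·x^2)·Dx^2  (order 2).
h: a_k = 0, -1, -3, -10, -75/2, -150, -625, …
ICs: h(0) = 0, h′(0) = -1.

f: a_k = -1, -3, -9, -27, -81, -243, -729, …
Substitute x→r, Dx→(1/r')Dx; clear ⇒ L₀.
h=∫h₀ ⇒ L = L₀·Dx.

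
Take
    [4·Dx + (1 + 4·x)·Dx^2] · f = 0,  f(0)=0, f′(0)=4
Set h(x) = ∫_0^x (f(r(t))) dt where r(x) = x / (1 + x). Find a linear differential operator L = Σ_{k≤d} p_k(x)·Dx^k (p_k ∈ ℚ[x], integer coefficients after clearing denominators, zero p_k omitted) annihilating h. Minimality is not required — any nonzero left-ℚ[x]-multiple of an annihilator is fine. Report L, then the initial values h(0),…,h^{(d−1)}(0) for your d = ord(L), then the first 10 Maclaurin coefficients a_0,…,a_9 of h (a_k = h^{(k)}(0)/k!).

f: a_k = 0, 4, -8, 64/3, -64, 1024/5, -2048/3, 16384/7, -8192, 262144/9, …
L₀ from L_f via x↦r, Dx↦r'^{-1}Dx.
Integrate: L := L₀·Dx.
L = (6 + 10·x)·Dx^2 + (1 + 6·x + 5·x^2)·Dx^3  (order 3).
h: a_k = 0, 0, 2, -4, 31/3, -156/5, 1562/15, -372, 19531/14, -16276/3, …
ICs: h(0) = 0, h′(0) = 0, h′′(0) = 4.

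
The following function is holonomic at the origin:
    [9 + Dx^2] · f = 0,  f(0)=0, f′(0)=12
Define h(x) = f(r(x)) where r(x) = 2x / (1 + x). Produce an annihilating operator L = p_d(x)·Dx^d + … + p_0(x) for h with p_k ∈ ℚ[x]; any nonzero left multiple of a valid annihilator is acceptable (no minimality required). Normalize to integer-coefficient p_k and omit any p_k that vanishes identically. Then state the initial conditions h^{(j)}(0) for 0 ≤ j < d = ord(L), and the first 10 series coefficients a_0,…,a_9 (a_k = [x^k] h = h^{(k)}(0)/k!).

L = 36 + (2 + 6·x + 6·x^2 + 2·x^3)·Dx + (1 + 4·x + 6·x^2 + 4·x^3 + x^4)·Dx^2  (order 2).
h: a_k = 0, 24, -24, -120, 408, -2904/5, 120, 53544/35, -22584/5, 56184/7, …
ICs: h(0) = 0, h′(0) = 24.

f: a_k = 0, 12, 0, -18, 0, 81/10, 0, -243/140, 0, 243/1120, …
Substitute x→r, Dx→(1/r')Dx; clear ⇒ L₀.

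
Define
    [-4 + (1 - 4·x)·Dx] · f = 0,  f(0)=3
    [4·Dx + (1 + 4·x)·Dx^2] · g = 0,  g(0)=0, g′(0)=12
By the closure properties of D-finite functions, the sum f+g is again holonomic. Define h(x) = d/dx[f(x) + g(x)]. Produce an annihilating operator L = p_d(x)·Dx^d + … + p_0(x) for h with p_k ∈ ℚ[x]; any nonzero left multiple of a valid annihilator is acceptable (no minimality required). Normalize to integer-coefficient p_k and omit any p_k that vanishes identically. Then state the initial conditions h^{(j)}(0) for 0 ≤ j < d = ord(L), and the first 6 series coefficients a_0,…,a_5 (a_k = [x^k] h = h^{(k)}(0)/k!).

f: a_k = 3, 12, 48, 192, 768, 3072, …
g: a_k = 0, 12, -24, 64, -192, 3072/5, …
Sum ⇒ L₀ = lclm(L_f,L_g) in ℚ(x)⟨Dx⟩.
h=h₀': d/dx-closure on L₀ ⇒ L.
L = (160 + 128·x) + (16 + 256·x + 256·x^2)·Dx + (-3 - 4·x + 48·x^2 + 64·x^3)·Dx^2  (order 2).
h: a_k = 24, 48, 768, 2304, 18432, 61440, …
ICs: h(0) = 24, h′(0) = 48.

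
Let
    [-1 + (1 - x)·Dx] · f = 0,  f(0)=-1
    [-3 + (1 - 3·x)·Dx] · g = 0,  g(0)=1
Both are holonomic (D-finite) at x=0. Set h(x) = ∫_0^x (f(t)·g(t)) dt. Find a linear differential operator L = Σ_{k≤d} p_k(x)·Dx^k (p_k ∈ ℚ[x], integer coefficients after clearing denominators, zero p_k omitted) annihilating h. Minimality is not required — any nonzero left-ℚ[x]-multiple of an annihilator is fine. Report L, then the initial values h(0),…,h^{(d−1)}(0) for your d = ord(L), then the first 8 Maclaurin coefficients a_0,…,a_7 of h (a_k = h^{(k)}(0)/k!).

L = (-4 + 6·x)·Dx + (1 - 4·x + 3·x^2)·Dx^2  (order 2).
h: a_k = 0, -1, -2, -13/3, -10, -121/5, -182/3, -1093/7, …
ICs: h(0) = 0, h′(0) = -1.

f: a_k = -1, -1, -1, -1, -1, -1, -1, -1, …
g: a_k = 1, 3, 9, 27, 81, 243, 729, 2187, …
h₀=f·g: eliminate ⇒ L₀, order ≤ 1·1.
h=∫h₀ ⇒ L = L₀·Dx.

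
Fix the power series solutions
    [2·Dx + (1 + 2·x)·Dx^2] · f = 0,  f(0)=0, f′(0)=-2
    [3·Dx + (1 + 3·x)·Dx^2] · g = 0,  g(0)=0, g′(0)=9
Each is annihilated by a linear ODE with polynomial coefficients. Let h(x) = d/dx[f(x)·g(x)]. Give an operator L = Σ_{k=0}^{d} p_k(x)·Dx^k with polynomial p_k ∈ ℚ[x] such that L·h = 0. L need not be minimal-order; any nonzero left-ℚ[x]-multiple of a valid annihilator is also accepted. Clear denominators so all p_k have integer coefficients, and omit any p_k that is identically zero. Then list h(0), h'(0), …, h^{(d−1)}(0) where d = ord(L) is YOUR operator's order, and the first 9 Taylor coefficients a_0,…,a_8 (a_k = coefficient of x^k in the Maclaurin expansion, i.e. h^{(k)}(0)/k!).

L = (156 + 720·x + 864·x^2) + (310 + 2244·x + 5400·x^2 + 4320·x^3)·Dx + (88 + 860·x + 3132·x^2 + 5040·x^3 + 3024·x^4)·Dx^2 + (5 + 62·x + 305·x^2 + 744·x^3 + 900·x^4 + 432·x^5)·Dx^3  (order 3).
h: a_k = 0, -36, 135, -420, 2475/2, -17901/5, 10311, -1040688/35, 2409669/28, …
ICs: h(0) = 0, h′(0) = -36, h′′(0) = 270.

f: a_k = 0, -2, 2, -8/3, 4, -32/5, 32/3, -128/7, 32, …
g: a_k = 0, 9, -27/2, 27, -243/4, 729/5, -729/2, 6561/7, -19683/8, …
h₀=f·g: eliminate ⇒ L₀, order ≤ 2·2.
h=h₀': d/dx-closure on L₀ ⇒ L.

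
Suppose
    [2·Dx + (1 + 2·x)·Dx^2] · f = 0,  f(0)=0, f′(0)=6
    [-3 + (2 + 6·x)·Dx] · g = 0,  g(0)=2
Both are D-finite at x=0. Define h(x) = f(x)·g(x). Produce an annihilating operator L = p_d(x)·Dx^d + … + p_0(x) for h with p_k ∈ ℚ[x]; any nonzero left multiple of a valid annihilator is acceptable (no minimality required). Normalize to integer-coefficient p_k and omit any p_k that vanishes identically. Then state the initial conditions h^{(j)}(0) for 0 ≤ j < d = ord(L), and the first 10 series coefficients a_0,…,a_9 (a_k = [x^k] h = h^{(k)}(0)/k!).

f: a_k = 0, 6, -6, 8, -12, 96/5, -32, 384/7, -96, 512/3, …
g: a_k = 2, 3, -9/4, 27/8, -405/64, 1701/128, -15309/512, 72171/1024, -2814669/16384, 14073345/32768, …
f·g: L₀ = L_f ⊗_s L_g, ord ≤ 2·1.
L = (15 + 18·x) + (-4 - 12·x)·Dx + (4 + 32·x + 84·x^2 + 72·x^3)·Dx^2  (order 2).
h: a_k = 0, 12, 6, -31/2, 135/4, -11811/160, 52897/320, -3402537/8960, 16018701/17920, -370196803/172032, …
ICs: h(0) = 0, h′(0) = 12.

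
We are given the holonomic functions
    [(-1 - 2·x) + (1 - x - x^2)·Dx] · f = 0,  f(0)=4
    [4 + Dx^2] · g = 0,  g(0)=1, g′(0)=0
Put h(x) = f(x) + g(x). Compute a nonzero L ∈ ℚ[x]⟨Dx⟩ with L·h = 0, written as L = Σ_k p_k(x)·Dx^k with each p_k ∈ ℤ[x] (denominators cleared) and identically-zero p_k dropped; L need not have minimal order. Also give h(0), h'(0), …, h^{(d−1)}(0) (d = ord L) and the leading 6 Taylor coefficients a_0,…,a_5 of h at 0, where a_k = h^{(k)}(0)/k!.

f: a_k = 4, 4, 8, 12, 20, 32, …
g: a_k = 1, 0, -2, 0, 2/3, 0, …
Sum ⇒ L₀ = lclm(L_f,L_g) in ℚ(x)⟨Dx⟩.
L = (44 + 96·x + 32·x^2 + 48·x^3 + 40·x^4 + 16·x^5) + (-16 + 20·x + 8·x^2 - 16·x^3 + 12·x^4 + 24·x^5 + 8·x^6)·Dx + (11 + 24·x + 8·x^2 + 12·x^3 + 10·x^4 + 4·x^5)·Dx^2 + (-4 + 5·x + 2·x^2 - 4·x^3 + 3·x^4 + 6·x^5 + 2·x^6)·Dx^3  (order 3).
h: a_k = 5, 4, 6, 12, 62/3, 32, …
ICs: h(0) = 5, h′(0) = 4, h′′(0) = 12.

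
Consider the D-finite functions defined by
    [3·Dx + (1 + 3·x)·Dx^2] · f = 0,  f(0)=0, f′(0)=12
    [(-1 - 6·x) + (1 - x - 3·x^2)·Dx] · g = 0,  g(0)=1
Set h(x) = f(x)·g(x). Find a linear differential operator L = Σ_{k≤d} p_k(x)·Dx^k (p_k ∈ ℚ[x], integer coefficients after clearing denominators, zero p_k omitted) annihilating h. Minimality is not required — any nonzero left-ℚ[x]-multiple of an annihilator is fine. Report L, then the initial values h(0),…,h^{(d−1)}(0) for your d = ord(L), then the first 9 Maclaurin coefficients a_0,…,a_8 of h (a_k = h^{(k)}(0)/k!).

f: a_k = 0, 12, -18, 36, -81, 972/5, -486, 8748/7, -6561/2, …
g: a_k = 1, 1, 4, 7, 19, 40, 97, 217, 508, …
h₀=f·g: eliminate ⇒ L₀, order ≤ 2·1.
L = (9 + 36·x) + (-1 + 21·x + 45·x^2)·Dx + (-1 - 2·x + 6·x^2 + 9·x^3)·Dx^2  (order 2).
h: a_k = 0, 12, -6, 66, -33, 1797/5, -1128/5, 73581/35, -129849/70, …
ICs: h(0) = 0, h′(0) = 12.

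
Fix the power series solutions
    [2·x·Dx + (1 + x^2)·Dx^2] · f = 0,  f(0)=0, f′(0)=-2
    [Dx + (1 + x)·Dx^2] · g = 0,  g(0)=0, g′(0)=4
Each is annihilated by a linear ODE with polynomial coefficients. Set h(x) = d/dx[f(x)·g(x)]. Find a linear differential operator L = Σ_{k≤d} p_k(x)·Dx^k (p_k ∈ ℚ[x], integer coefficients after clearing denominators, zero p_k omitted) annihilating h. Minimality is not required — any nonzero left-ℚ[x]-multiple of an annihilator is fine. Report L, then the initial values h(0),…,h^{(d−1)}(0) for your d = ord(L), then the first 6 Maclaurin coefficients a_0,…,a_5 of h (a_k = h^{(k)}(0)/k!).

f: a_k = 0, -2, 0, 2/3, 0, -2/5, …
g: a_k = 0, 4, -2, 4/3, -1, 4/5, …
Sym-product of L_f,L_g gives L₀ (≤ ord 4).
Derive L from L₀ (diff closure).
L = (24 + 44·x + 80·x^2 + 156·x^3 + 120·x^4 + 52·x^5 + 4·x^7) + (18 + 124·x + 308·x^2 + 484·x^3 + 544·x^4 + 372·x^5 + 140·x^6 + 12·x^7 + 14·x^8)·Dx + (12 + 64·x + 192·x^2 + 312·x^3 + 360·x^4 + 312·x^5 + 192·x^6 + 72·x^7 + 12·x^8 + 8·x^9)·Dx^2 + (5 + 18·x + 37·x^2 + 56·x^3 + 66·x^4 + 60·x^5 + 42·x^6 + 24·x^7 + 9·x^8 + 2·x^9 + x^10)·Dx^3  (order 3).
h: a_k = 0, -16, 12, 0, 10/3, -208/15, …
ICs: h(0) = 0, h′(0) = -16, h′′(0) = 24.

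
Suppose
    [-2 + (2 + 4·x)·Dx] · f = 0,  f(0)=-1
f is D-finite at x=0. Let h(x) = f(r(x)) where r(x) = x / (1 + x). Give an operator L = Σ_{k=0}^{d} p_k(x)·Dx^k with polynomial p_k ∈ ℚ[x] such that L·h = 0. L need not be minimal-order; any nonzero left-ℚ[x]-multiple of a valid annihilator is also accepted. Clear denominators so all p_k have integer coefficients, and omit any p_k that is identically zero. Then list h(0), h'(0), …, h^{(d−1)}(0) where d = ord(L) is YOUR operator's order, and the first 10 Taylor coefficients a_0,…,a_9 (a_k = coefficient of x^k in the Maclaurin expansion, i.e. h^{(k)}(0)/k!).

L = -1 + (1 + 4·x + 3·x^2)·Dx  (order 1).
h: a_k = -1, -1, 3/2, -5/2, 37/8, -75/8, 327/16, -753/16, 14445/128, -35699/128, …
ICs: h(0) = -1.

f: a_k = -1, -1, 1/2, -1/2, 5/8, -7/8, 21/16, -33/16, 429/128, -715/128, …
f∘r: x↦r, Dx↦Dx/r' in L_f ⇒ L₀.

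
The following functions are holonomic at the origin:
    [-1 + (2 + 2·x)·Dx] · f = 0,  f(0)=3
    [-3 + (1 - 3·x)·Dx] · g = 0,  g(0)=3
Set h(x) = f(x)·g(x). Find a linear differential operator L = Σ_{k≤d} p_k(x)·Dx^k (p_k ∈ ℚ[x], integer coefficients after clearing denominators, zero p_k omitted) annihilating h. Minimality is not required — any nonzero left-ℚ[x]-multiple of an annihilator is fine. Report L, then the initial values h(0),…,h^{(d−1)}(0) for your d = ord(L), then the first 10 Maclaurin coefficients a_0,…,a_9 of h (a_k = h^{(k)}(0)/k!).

f: a_k = 3, 3/2, -3/8, 3/16, -15/128, 21/256, -63/1024, 99/2048, -1287/32768, 2145/65536, …
g: a_k = 3, 9, 27, 81, 243, 729, 2187, 6561, 19683, 59049, …
Sym-product of L_f,L_g gives L₀ (≤ ord 1).
L = (7 + 3·x) + (-2 + 4·x + 6·x^2)·Dx  (order 1).
h: a_k = 9, 63/2, 747/8, 4491/16, 107739/128, 646497/256, 7757775/1024, 46546947/2048, 2234249595/32768, 13405504005/65536, …
ICs: h(0) = 9.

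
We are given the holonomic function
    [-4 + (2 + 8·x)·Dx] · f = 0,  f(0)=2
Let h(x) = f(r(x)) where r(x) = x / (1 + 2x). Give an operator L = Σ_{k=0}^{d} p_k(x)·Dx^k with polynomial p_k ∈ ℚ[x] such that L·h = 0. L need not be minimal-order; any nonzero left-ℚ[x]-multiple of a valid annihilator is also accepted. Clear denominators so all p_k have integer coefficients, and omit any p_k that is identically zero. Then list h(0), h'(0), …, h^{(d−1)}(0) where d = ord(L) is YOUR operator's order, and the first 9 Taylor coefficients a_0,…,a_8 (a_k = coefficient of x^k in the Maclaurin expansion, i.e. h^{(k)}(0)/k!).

f: a_k = 2, 4, -4, 8, -20, 56, -168, 528, -1716, …
Change of var in L_f (x↦r) gives L₀.
L = -2 + (1 + 8·x + 12·x^2)·Dx  (order 1).
h: a_k = 2, 4, -12, 40, -148, 600, -2616, 12048, -57780, …
ICs: h(0) = 2.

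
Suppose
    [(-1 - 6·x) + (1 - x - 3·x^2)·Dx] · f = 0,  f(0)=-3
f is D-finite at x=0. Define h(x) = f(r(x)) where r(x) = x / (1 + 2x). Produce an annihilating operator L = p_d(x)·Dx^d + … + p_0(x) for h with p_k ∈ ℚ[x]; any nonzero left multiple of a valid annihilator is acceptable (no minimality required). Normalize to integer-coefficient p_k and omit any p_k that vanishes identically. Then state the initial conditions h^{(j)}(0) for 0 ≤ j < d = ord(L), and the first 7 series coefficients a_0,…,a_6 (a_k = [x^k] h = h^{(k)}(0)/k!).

f: a_k = -3, -3, -12, -21, -57, -120, -291, …
Change of var in L_f (x↦r) gives L₀.
L = (1 + 8·x) + (-1 - 5·x - 5·x^2 + 2·x^3)·Dx  (order 1).
h: a_k = -3, -3, -6, 15, -51, 168, -555, …
ICs: h(0) = -3.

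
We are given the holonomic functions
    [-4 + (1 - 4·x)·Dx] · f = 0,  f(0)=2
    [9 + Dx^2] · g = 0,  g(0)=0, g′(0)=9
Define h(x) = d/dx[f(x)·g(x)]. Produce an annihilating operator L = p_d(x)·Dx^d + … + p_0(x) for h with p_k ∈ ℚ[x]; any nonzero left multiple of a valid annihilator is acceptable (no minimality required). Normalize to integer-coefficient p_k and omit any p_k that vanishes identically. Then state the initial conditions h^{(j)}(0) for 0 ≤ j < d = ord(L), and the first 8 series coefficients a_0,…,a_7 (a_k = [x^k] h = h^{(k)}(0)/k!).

L = (-23 - 72·x + 144·x^2) + (-8 + 32·x)·Dx + (1 - 8·x + 16·x^2)·Dx^2  (order 2).
h: a_k = 18, 144, 783, 4176, 83763/4, 502578/5, 18762183/40, 75048732/35, …
ICs: h(0) = 18, h′(0) = 144.

f: a_k = 2, 8, 32, 128, 512, 2048, 8192, 32768, …
g: a_k = 0, 9, 0, -27/2, 0, 243/40, 0, -729/560, …
L₀ := L_f ⊗_s L_g (sym. prod.), ord ≤ 2.
h=h₀': d/dx-closure on L₀ ⇒ L.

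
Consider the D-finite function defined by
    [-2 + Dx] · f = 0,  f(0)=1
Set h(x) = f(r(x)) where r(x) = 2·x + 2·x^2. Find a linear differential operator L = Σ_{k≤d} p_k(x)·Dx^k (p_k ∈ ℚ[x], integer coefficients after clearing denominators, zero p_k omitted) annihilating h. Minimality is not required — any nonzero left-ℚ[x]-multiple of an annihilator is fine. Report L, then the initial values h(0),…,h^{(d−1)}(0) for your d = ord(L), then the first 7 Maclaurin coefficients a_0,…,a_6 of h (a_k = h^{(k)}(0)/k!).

f: a_k = 1, 2, 2, 4/3, 2/3, 4/15, 4/45, …
f∘r: x↦r, Dx↦Dx/r' in L_f ⇒ L₀.
L = (-4 - 8·x) + Dx  (order 1).
h: a_k = 1, 4, 12, 80/3, 152/3, 416/5, 5536/45, …
ICs: h(0) = 1.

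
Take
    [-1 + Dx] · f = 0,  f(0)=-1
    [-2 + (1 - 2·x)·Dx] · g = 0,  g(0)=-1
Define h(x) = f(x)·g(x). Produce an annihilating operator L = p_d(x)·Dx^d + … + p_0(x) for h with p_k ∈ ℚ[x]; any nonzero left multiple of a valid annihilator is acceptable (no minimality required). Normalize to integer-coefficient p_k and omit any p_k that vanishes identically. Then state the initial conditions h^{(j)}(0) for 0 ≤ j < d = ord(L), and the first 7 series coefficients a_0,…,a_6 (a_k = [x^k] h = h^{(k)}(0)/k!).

L = (3 - 2·x) + (-1 + 2·x)·Dx  (order 1).
h: a_k = 1, 3, 13/2, 79/6, 211/8, 6331/120, 75973/720, …
ICs: h(0) = 1.

f: a_k = -1, -1, -1/2, -1/6, -1/24, -1/120, -1/720, …
g: a_k = -1, -2, -4, -8, -16, -32, -64, …
Product ⇒ symmetric product L₀, ord ≤ 1.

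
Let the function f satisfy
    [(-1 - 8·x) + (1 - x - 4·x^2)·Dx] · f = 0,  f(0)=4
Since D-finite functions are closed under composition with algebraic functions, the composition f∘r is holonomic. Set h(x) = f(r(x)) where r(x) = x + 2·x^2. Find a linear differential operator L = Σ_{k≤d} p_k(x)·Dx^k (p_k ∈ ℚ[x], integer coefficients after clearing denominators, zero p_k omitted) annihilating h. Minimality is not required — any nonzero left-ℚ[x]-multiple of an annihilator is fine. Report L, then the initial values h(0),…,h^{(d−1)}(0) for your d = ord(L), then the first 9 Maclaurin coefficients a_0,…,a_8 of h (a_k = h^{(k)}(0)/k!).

f: a_k = 4, 4, 20, 36, 116, 260, 724, 1764, 4660, …
h₀=f(r): pull back L_f along r ⇒ L₀.
L = (1 + 12·x + 48·x^2 + 64·x^3) + (-1 + x + 6·x^2 + 16·x^3 + 16·x^4)·Dx  (order 1).
h: a_k = 4, 4, 28, 116, 412, 1620, 6396, 24564, 95452, …
ICs: h(0) = 4.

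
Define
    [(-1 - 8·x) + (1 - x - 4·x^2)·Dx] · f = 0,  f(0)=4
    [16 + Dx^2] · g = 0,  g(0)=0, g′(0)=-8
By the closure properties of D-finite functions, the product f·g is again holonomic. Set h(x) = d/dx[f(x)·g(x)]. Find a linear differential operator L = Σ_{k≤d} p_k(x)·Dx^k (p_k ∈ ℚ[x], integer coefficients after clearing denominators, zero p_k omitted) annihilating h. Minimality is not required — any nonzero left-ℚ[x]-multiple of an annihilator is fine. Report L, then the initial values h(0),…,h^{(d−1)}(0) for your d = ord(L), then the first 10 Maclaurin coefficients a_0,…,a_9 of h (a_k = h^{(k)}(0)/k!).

L = (-12 - 64·x - 224·x^2 + 256·x^3 + 512·x^4) + (-1 - 4·x + 48·x^2 + 128·x^3)·Dx + (1 - 3·x - 10·x^2 + 16·x^3 + 32·x^4)·Dx^2  (order 2).
h: a_k = -32, -64, -224, -2432/3, -2848, -41408/5, -1144288/45, -23067392/315, -67161568/315, -341929664/567, …
ICs: h(0) = -32, h′(0) = -64.

f: a_k = 4, 4, 20, 36, 116, 260, 724, 1764, 4660, 11716, …
g: a_k = 0, -8, 0, 64/3, 0, -256/15, 0, 2048/315, 0, -4096/2835, …
L₀ := L_f ⊗_s L_g (sym. prod.), ord ≤ 2.
h₀' ⇒ L via d/dx closure of L₀.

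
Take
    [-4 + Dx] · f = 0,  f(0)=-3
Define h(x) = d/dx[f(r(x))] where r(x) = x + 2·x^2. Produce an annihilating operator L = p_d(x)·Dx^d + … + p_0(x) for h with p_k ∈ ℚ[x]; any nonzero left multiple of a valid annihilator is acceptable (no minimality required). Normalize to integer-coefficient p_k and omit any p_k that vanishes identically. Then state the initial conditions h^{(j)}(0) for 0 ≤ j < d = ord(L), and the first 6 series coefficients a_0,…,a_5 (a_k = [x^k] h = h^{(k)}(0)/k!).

f: a_k = -3, -12, -24, -32, -32, -128/5, …
L₀ from L_f via x↦r, Dx↦r'^{-1}Dx.
h₀' ⇒ L via d/dx closure of L₀.
L = (8 + 32·x + 64·x^2) + (-1 - 4·x)·Dx  (order 1).
h: a_k = -12, -96, -384, -1280, -3328, -38912/5, …
ICs: h(0) = -12.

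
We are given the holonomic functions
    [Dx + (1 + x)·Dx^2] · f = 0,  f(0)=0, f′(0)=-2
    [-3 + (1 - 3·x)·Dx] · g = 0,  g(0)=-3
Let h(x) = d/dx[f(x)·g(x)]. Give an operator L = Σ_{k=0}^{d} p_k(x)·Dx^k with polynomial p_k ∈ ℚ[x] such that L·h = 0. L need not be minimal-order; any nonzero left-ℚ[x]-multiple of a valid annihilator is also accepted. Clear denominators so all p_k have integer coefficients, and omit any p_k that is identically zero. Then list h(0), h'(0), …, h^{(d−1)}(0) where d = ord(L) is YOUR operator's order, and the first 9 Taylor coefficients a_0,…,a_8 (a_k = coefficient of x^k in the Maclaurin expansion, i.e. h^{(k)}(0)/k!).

f: a_k = 0, -2, 1, -2/3, 1/2, -2/5, 1/3, -2/7, 1/4, …
g: a_k = -3, -9, -27, -81, -243, -729, -2187, -6561, -19683, …
h₀=f·g: eliminate ⇒ L₀, order ≤ 2·1.
Derive L from L₀ (diff closure).
L = 12 + (7 + 15·x)·Dx + (-1 + 2·x + 3·x^2)·Dx^2  (order 2).
h: a_k = 6, 30, 141, 558, 4197/2, 37743/5, 264261/10, 3170922/35, 42808287/140, …
ICs: h(0) = 6, h′(0) = 30.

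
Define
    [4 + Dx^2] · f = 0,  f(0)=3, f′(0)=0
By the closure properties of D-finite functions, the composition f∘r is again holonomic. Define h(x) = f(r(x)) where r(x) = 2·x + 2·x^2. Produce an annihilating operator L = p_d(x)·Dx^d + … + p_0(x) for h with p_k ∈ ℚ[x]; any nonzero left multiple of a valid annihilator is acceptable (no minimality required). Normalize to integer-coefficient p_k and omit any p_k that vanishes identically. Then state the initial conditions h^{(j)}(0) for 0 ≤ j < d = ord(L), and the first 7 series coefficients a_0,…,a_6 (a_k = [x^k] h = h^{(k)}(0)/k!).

L = (16 + 96·x + 192·x^2 + 128·x^3) - 2·Dx + (1 + 2·x)·Dx^2  (order 2).
h: a_k = 3, 0, -24, -48, 8, 128, 2624/15, …
ICs: h(0) = 3, h′(0) = 0.

f: a_k = 3, 0, -6, 0, 2, 0, -4/15, …
Change of var in L_f (x↦r) gives L₀.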